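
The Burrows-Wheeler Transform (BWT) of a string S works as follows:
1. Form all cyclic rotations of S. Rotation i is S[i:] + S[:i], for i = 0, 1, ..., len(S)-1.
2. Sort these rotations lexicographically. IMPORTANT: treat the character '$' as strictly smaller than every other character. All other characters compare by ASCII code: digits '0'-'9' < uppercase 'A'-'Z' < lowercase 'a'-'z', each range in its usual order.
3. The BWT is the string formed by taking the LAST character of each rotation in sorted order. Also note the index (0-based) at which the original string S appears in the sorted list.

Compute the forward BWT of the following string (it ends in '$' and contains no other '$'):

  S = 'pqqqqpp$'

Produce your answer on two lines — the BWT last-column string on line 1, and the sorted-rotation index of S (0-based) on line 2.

Answer: ppq$qqqp
3

Derivation:
All 8 rotations (rotation i = S[i:]+S[:i]):
  rot[0] = pqqqqpp$
  rot[1] = qqqqpp$p
  rot[2] = qqqpp$pq
  rot[3] = qqpp$pqq
  rot[4] = qpp$pqqq
  rot[5] = pp$pqqqq
  rot[6] = p$pqqqqp
  rot[7] = $pqqqqpp
Sorted (with $ < everything):
  sorted[0] = $pqqqqpp  (last char: 'p')
  sorted[1] = p$pqqqqp  (last char: 'p')
  sorted[2] = pp$pqqqq  (last char: 'q')
  sorted[3] = pqqqqpp$  (last char: '$')
  sorted[4] = qpp$pqqq  (last char: 'q')
  sorted[5] = qqpp$pqq  (last char: 'q')
  sorted[6] = qqqpp$pq  (last char: 'q')
  sorted[7] = qqqqpp$p  (last char: 'p')
Last column: ppq$qqqp
Original string S is at sorted index 3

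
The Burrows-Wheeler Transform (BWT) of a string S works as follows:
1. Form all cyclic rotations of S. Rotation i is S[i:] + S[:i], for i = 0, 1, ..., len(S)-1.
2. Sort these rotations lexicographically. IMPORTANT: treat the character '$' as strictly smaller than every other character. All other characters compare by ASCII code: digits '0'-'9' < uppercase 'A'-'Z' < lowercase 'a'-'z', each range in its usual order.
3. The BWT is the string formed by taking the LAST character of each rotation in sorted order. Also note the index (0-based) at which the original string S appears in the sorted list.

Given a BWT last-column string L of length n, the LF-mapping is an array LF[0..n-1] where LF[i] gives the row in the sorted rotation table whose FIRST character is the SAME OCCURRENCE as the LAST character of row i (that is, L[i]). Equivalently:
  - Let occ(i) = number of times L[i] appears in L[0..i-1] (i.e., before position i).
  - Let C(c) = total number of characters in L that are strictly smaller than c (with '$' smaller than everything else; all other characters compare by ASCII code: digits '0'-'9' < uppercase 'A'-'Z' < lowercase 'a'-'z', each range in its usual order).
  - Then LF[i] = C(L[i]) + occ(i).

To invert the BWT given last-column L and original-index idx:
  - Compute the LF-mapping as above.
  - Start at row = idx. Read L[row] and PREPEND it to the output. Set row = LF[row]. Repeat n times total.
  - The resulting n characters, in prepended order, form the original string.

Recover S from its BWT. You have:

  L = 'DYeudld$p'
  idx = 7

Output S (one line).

Answer: puddleYD$

Derivation:
LF mapping: 1 2 5 8 3 6 4 0 7
Walk LF starting at row 7, prepending L[row]:
  step 1: row=7, L[7]='$', prepend. Next row=LF[7]=0
  step 2: row=0, L[0]='D', prepend. Next row=LF[0]=1
  step 3: row=1, L[1]='Y', prepend. Next row=LF[1]=2
  step 4: row=2, L[2]='e', prepend. Next row=LF[2]=5
  step 5: row=5, L[5]='l', prepend. Next row=LF[5]=6
  step 6: row=6, L[6]='d', prepend. Next row=LF[6]=4
  step 7: row=4, L[4]='d', prepend. Next row=LF[4]=3
  step 8: row=3, L[3]='u', prepend. Next row=LF[3]=8
  step 9: row=8, L[8]='p', prepend. Next row=LF[8]=7
Reversed output: puddleYD$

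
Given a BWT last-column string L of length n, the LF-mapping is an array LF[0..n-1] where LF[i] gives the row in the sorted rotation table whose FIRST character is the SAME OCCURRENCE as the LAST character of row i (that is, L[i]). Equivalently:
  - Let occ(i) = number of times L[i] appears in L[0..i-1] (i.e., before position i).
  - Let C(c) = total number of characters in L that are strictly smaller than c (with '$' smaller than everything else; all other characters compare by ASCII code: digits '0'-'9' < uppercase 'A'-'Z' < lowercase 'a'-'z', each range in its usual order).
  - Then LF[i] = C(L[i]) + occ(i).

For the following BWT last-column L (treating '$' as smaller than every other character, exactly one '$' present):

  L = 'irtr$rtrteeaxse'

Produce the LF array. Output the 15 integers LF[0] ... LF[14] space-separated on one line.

Answer: 5 6 11 7 0 8 12 9 13 2 3 1 14 10 4

Derivation:
Char counts: '$':1, 'a':1, 'e':3, 'i':1, 'r':4, 's':1, 't':3, 'x':1
C (first-col start): C('$')=0, C('a')=1, C('e')=2, C('i')=5, C('r')=6, C('s')=10, C('t')=11, C('x')=14
L[0]='i': occ=0, LF[0]=C('i')+0=5+0=5
L[1]='r': occ=0, LF[1]=C('r')+0=6+0=6
L[2]='t': occ=0, LF[2]=C('t')+0=11+0=11
L[3]='r': occ=1, LF[3]=C('r')+1=6+1=7
L[4]='$': occ=0, LF[4]=C('$')+0=0+0=0
L[5]='r': occ=2, LF[5]=C('r')+2=6+2=8
L[6]='t': occ=1, LF[6]=C('t')+1=11+1=12
L[7]='r': occ=3, LF[7]=C('r')+3=6+3=9
L[8]='t': occ=2, LF[8]=C('t')+2=11+2=13
L[9]='e': occ=0, LF[9]=C('e')+0=2+0=2
L[10]='e': occ=1, LF[10]=C('e')+1=2+1=3
L[11]='a': occ=0, LF[11]=C('a')+0=1+0=1
L[12]='x': occ=0, LF[12]=C('x')+0=14+0=14
L[13]='s': occ=0, LF[13]=C('s')+0=10+0=10
L[14]='e': occ=2, LF[14]=C('e')+2=2+2=4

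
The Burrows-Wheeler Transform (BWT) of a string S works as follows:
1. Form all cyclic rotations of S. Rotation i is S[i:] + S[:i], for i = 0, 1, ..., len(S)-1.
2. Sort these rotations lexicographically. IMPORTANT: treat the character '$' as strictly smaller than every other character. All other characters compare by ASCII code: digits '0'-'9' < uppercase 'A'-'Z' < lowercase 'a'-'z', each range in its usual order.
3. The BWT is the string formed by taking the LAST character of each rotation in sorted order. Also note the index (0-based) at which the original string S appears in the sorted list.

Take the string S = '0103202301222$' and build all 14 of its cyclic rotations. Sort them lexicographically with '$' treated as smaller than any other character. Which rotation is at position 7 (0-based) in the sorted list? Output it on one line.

Answer: 2$010320230122

Derivation:
All 14 rotations (rotation i = S[i:]+S[:i]):
  rot[0] = 0103202301222$
  rot[1] = 103202301222$0
  rot[2] = 03202301222$01
  rot[3] = 3202301222$010
  rot[4] = 202301222$0103
  rot[5] = 02301222$01032
  rot[6] = 2301222$010320
  rot[7] = 301222$0103202
  rot[8] = 01222$01032023
  rot[9] = 1222$010320230
  rot[10] = 222$0103202301
  rot[11] = 22$01032023012
  rot[12] = 2$010320230122
  rot[13] = $0103202301222
Sorted (with $ < everything):
  sorted[0] = $0103202301222
  sorted[1] = 0103202301222$
  sorted[2] = 01222$01032023
  sorted[3] = 02301222$01032
  sorted[4] = 03202301222$01
  sorted[5] = 103202301222$0
  sorted[6] = 1222$010320230
  sorted[7] = 2$010320230122
  sorted[8] = 202301222$0103
  sorted[9] = 22$01032023012
  sorted[10] = 222$0103202301
  sorted[11] = 2301222$010320
  sorted[12] = 301222$0103202
  sorted[13] = 3202301222$010
sorted[7] = 2$010320230122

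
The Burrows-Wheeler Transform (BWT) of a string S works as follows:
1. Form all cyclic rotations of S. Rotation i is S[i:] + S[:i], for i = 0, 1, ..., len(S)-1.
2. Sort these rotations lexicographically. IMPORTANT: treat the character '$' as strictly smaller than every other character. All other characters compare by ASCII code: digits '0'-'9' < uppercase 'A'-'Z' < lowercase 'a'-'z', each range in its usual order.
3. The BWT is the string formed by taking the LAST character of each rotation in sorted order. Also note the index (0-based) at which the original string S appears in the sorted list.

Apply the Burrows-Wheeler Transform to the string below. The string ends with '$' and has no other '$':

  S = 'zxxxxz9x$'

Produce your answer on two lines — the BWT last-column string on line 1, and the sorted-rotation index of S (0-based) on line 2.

Answer: xz9zxxxx$
8

Derivation:
All 9 rotations (rotation i = S[i:]+S[:i]):
  rot[0] = zxxxxz9x$
  rot[1] = xxxxz9x$z
  rot[2] = xxxz9x$zx
  rot[3] = xxz9x$zxx
  rot[4] = xz9x$zxxx
  rot[5] = z9x$zxxxx
  rot[6] = 9x$zxxxxz
  rot[7] = x$zxxxxz9
  rot[8] = $zxxxxz9x
Sorted (with $ < everything):
  sorted[0] = $zxxxxz9x  (last char: 'x')
  sorted[1] = 9x$zxxxxz  (last char: 'z')
  sorted[2] = x$zxxxxz9  (last char: '9')
  sorted[3] = xxxxz9x$z  (last char: 'z')
  sorted[4] = xxxz9x$zx  (last char: 'x')
  sorted[5] = xxz9x$zxx  (last char: 'x')
  sorted[6] = xz9x$zxxx  (last char: 'x')
  sorted[7] = z9x$zxxxx  (last char: 'x')
  sorted[8] = zxxxxz9x$  (last char: '$')
Last column: xz9zxxxx$
Original string S is at sorted index 8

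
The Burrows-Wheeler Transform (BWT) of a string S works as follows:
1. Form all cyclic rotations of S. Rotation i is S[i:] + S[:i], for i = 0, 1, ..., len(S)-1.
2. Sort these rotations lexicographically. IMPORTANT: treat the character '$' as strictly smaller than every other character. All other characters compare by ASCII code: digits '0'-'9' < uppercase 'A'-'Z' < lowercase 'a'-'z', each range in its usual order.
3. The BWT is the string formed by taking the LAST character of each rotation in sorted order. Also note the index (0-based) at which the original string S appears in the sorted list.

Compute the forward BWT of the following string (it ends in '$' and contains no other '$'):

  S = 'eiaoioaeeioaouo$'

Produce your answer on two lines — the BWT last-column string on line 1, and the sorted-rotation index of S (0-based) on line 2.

Answer: ooioa$eeoeuiiaao
5

Derivation:
All 16 rotations (rotation i = S[i:]+S[:i]):
  rot[0] = eiaoioaeeioaouo$
  rot[1] = iaoioaeeioaouo$e
  rot[2] = aoioaeeioaouo$ei
  rot[3] = oioaeeioaouo$eia
  rot[4] = ioaeeioaouo$eiao
  rot[5] = oaeeioaouo$eiaoi
  rot[6] = aeeioaouo$eiaoio
  rot[7] = eeioaouo$eiaoioa
  rot[8] = eioaouo$eiaoioae
  rot[9] = ioaouo$eiaoioaee
  rot[10] = oaouo$eiaoioaeei
  rot[11] = aouo$eiaoioaeeio
  rot[12] = ouo$eiaoioaeeioa
  rot[13] = uo$eiaoioaeeioao
  rot[14] = o$eiaoioaeeioaou
  rot[15] = $eiaoioaeeioaouo
Sorted (with $ < everything):
  sorted[0] = $eiaoioaeeioaouo  (last char: 'o')
  sorted[1] = aeeioaouo$eiaoio  (last char: 'o')
  sorted[2] = aoioaeeioaouo$ei  (last char: 'i')
  sorted[3] = aouo$eiaoioaeeio  (last char: 'o')
  sorted[4] = eeioaouo$eiaoioa  (last char: 'a')
  sorted[5] = eiaoioaeeioaouo$  (last char: '$')
  sorted[6] = eioaouo$eiaoioae  (last char: 'e')
  sorted[7] = iaoioaeeioaouo$e  (last char: 'e')
  sorted[8] = ioaeeioaouo$eiao  (last char: 'o')
  sorted[9] = ioaouo$eiaoioaee  (last char: 'e')
  sorted[10] = o$eiaoioaeeioaou  (last char: 'u')
  sorted[11] = oaeeioaouo$eiaoi  (last char: 'i')
  sorted[12] = oaouo$eiaoioaeei  (last char: 'i')
  sorted[13] = oioaeeioaouo$eia  (last char: 'a')
  sorted[14] = ouo$eiaoioaeeioa  (last char: 'a')
  sorted[15] = uo$eiaoioaeeioao  (last char: 'o')
Last column: ooioa$eeoeuiiaao
Original string S is at sorted index 5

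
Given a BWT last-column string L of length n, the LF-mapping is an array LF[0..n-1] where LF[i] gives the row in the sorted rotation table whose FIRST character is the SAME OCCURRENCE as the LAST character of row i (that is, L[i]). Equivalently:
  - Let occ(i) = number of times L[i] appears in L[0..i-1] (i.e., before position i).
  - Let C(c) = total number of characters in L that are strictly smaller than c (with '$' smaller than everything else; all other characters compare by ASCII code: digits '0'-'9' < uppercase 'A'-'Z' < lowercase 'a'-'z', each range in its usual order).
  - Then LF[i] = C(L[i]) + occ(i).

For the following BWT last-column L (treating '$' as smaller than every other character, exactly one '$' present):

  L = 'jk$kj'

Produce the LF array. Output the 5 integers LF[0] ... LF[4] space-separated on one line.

Answer: 1 3 0 4 2

Derivation:
Char counts: '$':1, 'j':2, 'k':2
C (first-col start): C('$')=0, C('j')=1, C('k')=3
L[0]='j': occ=0, LF[0]=C('j')+0=1+0=1
L[1]='k': occ=0, LF[1]=C('k')+0=3+0=3
L[2]='$': occ=0, LF[2]=C('$')+0=0+0=0
L[3]='k': occ=1, LF[3]=C('k')+1=3+1=4
L[4]='j': occ=1, LF[4]=C('j')+1=1+1=2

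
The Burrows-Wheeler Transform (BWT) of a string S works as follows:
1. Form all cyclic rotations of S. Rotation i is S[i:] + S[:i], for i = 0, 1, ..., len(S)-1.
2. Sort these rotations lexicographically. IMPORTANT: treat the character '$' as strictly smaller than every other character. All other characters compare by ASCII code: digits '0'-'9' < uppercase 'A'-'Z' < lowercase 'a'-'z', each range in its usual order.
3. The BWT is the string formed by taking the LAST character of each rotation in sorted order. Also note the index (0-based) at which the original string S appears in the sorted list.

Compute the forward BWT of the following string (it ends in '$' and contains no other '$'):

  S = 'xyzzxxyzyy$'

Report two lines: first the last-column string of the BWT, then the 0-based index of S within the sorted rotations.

Answer: yzx$yzxxzyy
3

Derivation:
All 11 rotations (rotation i = S[i:]+S[:i]):
  rot[0] = xyzzxxyzyy$
  rot[1] = yzzxxyzyy$x
  rot[2] = zzxxyzyy$xy
  rot[3] = zxxyzyy$xyz
  rot[4] = xxyzyy$xyzz
  rot[5] = xyzyy$xyzzx
  rot[6] = yzyy$xyzzxx
  rot[7] = zyy$xyzzxxy
  rot[8] = yy$xyzzxxyz
  rot[9] = y$xyzzxxyzy
  rot[10] = $xyzzxxyzyy
Sorted (with $ < everything):
  sorted[0] = $xyzzxxyzyy  (last char: 'y')
  sorted[1] = xxyzyy$xyzz  (last char: 'z')
  sorted[2] = xyzyy$xyzzx  (last char: 'x')
  sorted[3] = xyzzxxyzyy$  (last char: '$')
  sorted[4] = y$xyzzxxyzy  (last char: 'y')
  sorted[5] = yy$xyzzxxyz  (last char: 'z')
  sorted[6] = yzyy$xyzzxx  (last char: 'x')
  sorted[7] = yzzxxyzyy$x  (last char: 'x')
  sorted[8] = zxxyzyy$xyz  (last char: 'z')
  sorted[9] = zyy$xyzzxxy  (last char: 'y')
  sorted[10] = zzxxyzyy$xy  (last char: 'y')
Last column: yzx$yzxxzyy
Original string S is at sorted index 3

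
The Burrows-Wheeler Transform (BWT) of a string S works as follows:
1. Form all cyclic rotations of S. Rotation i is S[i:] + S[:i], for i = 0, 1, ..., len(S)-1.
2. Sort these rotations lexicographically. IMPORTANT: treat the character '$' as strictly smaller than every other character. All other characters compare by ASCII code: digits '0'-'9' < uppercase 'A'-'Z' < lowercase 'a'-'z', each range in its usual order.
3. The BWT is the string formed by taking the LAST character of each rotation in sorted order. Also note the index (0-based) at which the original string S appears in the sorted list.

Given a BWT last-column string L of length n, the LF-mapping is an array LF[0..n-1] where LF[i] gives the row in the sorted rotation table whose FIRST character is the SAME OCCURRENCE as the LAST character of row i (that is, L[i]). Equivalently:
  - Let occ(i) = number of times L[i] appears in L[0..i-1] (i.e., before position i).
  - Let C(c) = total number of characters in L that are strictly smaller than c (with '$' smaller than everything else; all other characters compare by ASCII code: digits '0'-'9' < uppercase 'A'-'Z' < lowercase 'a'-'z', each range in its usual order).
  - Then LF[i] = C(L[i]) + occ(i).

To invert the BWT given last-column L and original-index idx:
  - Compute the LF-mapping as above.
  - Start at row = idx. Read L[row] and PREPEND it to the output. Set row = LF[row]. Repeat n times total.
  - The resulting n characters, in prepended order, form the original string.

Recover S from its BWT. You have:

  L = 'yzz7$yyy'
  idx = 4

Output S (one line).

Answer: yz7yyzy$

Derivation:
LF mapping: 2 6 7 1 0 3 4 5
Walk LF starting at row 4, prepending L[row]:
  step 1: row=4, L[4]='$', prepend. Next row=LF[4]=0
  step 2: row=0, L[0]='y', prepend. Next row=LF[0]=2
  step 3: row=2, L[2]='z', prepend. Next row=LF[2]=7
  step 4: row=7, L[7]='y', prepend. Next row=LF[7]=5
  step 5: row=5, L[5]='y', prepend. Next row=LF[5]=3
  step 6: row=3, L[3]='7', prepend. Next row=LF[3]=1
  step 7: row=1, L[1]='z', prepend. Next row=LF[1]=6
  step 8: row=6, L[6]='y', prepend. Next row=LF[6]=4
Reversed output: yz7yyzy$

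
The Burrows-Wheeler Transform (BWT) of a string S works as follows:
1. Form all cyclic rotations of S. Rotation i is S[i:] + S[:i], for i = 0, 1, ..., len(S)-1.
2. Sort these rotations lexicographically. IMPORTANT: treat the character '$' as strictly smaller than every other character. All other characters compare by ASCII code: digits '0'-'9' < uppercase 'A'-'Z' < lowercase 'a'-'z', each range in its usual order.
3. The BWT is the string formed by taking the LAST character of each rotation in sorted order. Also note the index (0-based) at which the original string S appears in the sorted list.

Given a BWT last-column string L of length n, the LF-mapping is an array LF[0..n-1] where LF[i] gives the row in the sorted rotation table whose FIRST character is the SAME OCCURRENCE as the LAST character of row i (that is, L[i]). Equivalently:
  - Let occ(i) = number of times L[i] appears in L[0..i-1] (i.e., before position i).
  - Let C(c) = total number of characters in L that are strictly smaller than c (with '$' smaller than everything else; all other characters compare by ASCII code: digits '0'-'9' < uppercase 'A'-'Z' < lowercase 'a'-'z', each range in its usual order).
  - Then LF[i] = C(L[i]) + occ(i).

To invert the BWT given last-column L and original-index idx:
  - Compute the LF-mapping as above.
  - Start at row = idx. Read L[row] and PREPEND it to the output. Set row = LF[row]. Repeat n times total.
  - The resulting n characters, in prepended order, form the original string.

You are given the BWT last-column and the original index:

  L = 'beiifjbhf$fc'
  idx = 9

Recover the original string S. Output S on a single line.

Answer: ibfhficjfeb$

Derivation:
LF mapping: 1 4 9 10 5 11 2 8 6 0 7 3
Walk LF starting at row 9, prepending L[row]:
  step 1: row=9, L[9]='$', prepend. Next row=LF[9]=0
  step 2: row=0, L[0]='b', prepend. Next row=LF[0]=1
  step 3: row=1, L[1]='e', prepend. Next row=LF[1]=4
  step 4: row=4, L[4]='f', prepend. Next row=LF[4]=5
  step 5: row=5, L[5]='j', prepend. Next row=LF[5]=11
  step 6: row=11, L[11]='c', prepend. Next row=LF[11]=3
  step 7: row=3, L[3]='i', prepend. Next row=LF[3]=10
  step 8: row=10, L[10]='f', prepend. Next row=LF[10]=7
  step 9: row=7, L[7]='h', prepend. Next row=LF[7]=8
  step 10: row=8, L[8]='f', prepend. Next row=LF[8]=6
  step 11: row=6, L[6]='b', prepend. Next row=LF[6]=2
  step 12: row=2, L[2]='i', prepend. Next row=LF[2]=9
Reversed output: ibfhficjfeb$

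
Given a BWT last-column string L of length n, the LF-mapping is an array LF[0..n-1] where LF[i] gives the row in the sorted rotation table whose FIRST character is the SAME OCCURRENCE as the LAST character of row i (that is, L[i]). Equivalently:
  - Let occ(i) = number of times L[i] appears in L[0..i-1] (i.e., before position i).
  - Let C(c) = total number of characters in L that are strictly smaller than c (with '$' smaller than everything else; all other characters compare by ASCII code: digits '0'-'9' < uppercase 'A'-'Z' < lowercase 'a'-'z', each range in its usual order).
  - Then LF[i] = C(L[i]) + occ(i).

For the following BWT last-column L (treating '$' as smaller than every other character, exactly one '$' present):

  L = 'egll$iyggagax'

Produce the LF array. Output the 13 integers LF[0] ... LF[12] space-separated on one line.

Answer: 3 4 9 10 0 8 12 5 6 1 7 2 11

Derivation:
Char counts: '$':1, 'a':2, 'e':1, 'g':4, 'i':1, 'l':2, 'x':1, 'y':1
C (first-col start): C('$')=0, C('a')=1, C('e')=3, C('g')=4, C('i')=8, C('l')=9, C('x')=11, C('y')=12
L[0]='e': occ=0, LF[0]=C('e')+0=3+0=3
L[1]='g': occ=0, LF[1]=C('g')+0=4+0=4
L[2]='l': occ=0, LF[2]=C('l')+0=9+0=9
L[3]='l': occ=1, LF[3]=C('l')+1=9+1=10
L[4]='$': occ=0, LF[4]=C('$')+0=0+0=0
L[5]='i': occ=0, LF[5]=C('i')+0=8+0=8
L[6]='y': occ=0, LF[6]=C('y')+0=12+0=12
L[7]='g': occ=1, LF[7]=C('g')+1=4+1=5
L[8]='g': occ=2, LF[8]=C('g')+2=4+2=6
L[9]='a': occ=0, LF[9]=C('a')+0=1+0=1
L[10]='g': occ=3, LF[10]=C('g')+3=4+3=7
L[11]='a': occ=1, LF[11]=C('a')+1=1+1=2
L[12]='x': occ=0, LF[12]=C('x')+0=11+0=11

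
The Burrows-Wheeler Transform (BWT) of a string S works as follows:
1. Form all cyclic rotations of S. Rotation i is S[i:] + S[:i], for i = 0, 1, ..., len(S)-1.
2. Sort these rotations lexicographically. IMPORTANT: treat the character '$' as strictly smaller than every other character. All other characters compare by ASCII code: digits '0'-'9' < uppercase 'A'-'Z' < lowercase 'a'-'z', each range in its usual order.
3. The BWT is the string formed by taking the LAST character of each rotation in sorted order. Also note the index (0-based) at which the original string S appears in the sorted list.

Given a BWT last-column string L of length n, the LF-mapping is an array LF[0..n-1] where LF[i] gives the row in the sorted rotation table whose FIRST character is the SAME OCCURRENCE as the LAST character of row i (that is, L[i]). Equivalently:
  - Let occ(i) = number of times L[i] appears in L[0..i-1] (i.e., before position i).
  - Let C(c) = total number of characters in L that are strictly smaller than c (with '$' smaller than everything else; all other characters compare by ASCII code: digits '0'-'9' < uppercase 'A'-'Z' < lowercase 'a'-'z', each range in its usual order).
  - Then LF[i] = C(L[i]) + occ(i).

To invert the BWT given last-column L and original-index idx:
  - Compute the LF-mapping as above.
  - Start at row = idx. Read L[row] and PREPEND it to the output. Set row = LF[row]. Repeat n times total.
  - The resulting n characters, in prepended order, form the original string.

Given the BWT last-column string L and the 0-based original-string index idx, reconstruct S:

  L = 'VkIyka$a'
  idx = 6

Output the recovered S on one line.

LF mapping: 2 5 1 7 6 3 0 4
Walk LF starting at row 6, prepending L[row]:
  step 1: row=6, L[6]='$', prepend. Next row=LF[6]=0
  step 2: row=0, L[0]='V', prepend. Next row=LF[0]=2
  step 3: row=2, L[2]='I', prepend. Next row=LF[2]=1
  step 4: row=1, L[1]='k', prepend. Next row=LF[1]=5
  step 5: row=5, L[5]='a', prepend. Next row=LF[5]=3
  step 6: row=3, L[3]='y', prepend. Next row=LF[3]=7
  step 7: row=7, L[7]='a', prepend. Next row=LF[7]=4
  step 8: row=4, L[4]='k', prepend. Next row=LF[4]=6
Reversed output: kayakIV$

Answer: kayakIV$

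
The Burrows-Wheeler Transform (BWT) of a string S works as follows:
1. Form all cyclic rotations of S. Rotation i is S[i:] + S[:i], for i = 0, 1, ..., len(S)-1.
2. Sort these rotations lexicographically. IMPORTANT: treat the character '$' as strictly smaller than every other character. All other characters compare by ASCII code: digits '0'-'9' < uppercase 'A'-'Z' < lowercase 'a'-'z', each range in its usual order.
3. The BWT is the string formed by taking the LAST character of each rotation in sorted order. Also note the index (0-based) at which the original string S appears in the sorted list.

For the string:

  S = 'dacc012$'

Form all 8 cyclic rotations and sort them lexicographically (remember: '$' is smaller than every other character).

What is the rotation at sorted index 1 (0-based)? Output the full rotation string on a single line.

All 8 rotations (rotation i = S[i:]+S[:i]):
  rot[0] = dacc012$
  rot[1] = acc012$d
  rot[2] = cc012$da
  rot[3] = c012$dac
  rot[4] = 012$dacc
  rot[5] = 12$dacc0
  rot[6] = 2$dacc01
  rot[7] = $dacc012
Sorted (with $ < everything):
  sorted[0] = $dacc012
  sorted[1] = 012$dacc
  sorted[2] = 12$dacc0
  sorted[3] = 2$dacc01
  sorted[4] = acc012$d
  sorted[5] = c012$dac
  sorted[6] = cc012$da
  sorted[7] = dacc012$
sorted[1] = 012$dacc

Answer: 012$dacc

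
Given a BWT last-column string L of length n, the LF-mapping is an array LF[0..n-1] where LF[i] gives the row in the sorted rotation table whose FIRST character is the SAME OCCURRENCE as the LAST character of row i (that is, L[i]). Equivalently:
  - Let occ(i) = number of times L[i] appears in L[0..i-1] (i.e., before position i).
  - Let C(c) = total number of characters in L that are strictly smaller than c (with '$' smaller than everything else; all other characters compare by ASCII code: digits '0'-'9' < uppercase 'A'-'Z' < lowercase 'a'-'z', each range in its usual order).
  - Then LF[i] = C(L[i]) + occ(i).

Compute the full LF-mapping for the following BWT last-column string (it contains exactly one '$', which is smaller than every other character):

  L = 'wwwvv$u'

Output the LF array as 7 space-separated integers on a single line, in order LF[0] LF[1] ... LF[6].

Answer: 4 5 6 2 3 0 1

Derivation:
Char counts: '$':1, 'u':1, 'v':2, 'w':3
C (first-col start): C('$')=0, C('u')=1, C('v')=2, C('w')=4
L[0]='w': occ=0, LF[0]=C('w')+0=4+0=4
L[1]='w': occ=1, LF[1]=C('w')+1=4+1=5
L[2]='w': occ=2, LF[2]=C('w')+2=4+2=6
L[3]='v': occ=0, LF[3]=C('v')+0=2+0=2
L[4]='v': occ=1, LF[4]=C('v')+1=2+1=3
L[5]='$': occ=0, LF[5]=C('$')+0=0+0=0
L[6]='u': occ=0, LF[6]=C('u')+0=1+0=1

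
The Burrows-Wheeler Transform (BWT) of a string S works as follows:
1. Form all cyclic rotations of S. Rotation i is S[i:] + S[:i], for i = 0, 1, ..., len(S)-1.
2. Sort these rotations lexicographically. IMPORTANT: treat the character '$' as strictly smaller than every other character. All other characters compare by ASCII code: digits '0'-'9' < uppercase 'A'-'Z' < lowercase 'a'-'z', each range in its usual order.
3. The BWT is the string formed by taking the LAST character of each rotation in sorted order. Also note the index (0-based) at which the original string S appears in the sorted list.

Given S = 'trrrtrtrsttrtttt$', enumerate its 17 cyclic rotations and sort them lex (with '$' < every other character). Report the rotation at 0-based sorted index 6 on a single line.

Answer: rtttt$trrrtrtrstt

Derivation:
All 17 rotations (rotation i = S[i:]+S[:i]):
  rot[0] = trrrtrtrsttrtttt$
  rot[1] = rrrtrtrsttrtttt$t
  rot[2] = rrtrtrsttrtttt$tr
  rot[3] = rtrtrsttrtttt$trr
  rot[4] = trtrsttrtttt$trrr
  rot[5] = rtrsttrtttt$trrrt
  rot[6] = trsttrtttt$trrrtr
  rot[7] = rsttrtttt$trrrtrt
  rot[8] = sttrtttt$trrrtrtr
  rot[9] = ttrtttt$trrrtrtrs
  rot[10] = trtttt$trrrtrtrst
  rot[11] = rtttt$trrrtrtrstt
  rot[12] = tttt$trrrtrtrsttr
  rot[13] = ttt$trrrtrtrsttrt
  rot[14] = tt$trrrtrtrsttrtt
  rot[15] = t$trrrtrtrsttrttt
  rot[16] = $trrrtrtrsttrtttt
Sorted (with $ < everything):
  sorted[0] = $trrrtrtrsttrtttt
  sorted[1] = rrrtrtrsttrtttt$t
  sorted[2] = rrtrtrsttrtttt$tr
  sorted[3] = rsttrtttt$trrrtrt
  sorted[4] = rtrsttrtttt$trrrt
  sorted[5] = rtrtrsttrtttt$trr
  sorted[6] = rtttt$trrrtrtrstt
  sorted[7] = sttrtttt$trrrtrtr
  sorted[8] = t$trrrtrtrsttrttt
  sorted[9] = trrrtrtrsttrtttt$
  sorted[10] = trsttrtttt$trrrtr
  sorted[11] = trtrsttrtttt$trrr
  sorted[12] = trtttt$trrrtrtrst
  sorted[13] = tt$trrrtrtrsttrtt
  sorted[14] = ttrtttt$trrrtrtrs
  sorted[15] = ttt$trrrtrtrsttrt
  sorted[16] = tttt$trrrtrtrsttr
sorted[6] = rtttt$trrrtrtrstt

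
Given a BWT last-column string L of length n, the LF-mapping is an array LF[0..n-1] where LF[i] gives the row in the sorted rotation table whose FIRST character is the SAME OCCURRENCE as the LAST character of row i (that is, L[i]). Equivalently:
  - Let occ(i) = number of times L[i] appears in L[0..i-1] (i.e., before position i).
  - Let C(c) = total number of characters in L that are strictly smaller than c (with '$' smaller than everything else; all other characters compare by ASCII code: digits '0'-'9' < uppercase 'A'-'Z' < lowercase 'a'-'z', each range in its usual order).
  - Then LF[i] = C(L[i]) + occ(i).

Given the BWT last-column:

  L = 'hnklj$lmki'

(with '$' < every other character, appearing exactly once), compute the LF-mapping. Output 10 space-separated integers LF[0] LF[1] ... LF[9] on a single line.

Char counts: '$':1, 'h':1, 'i':1, 'j':1, 'k':2, 'l':2, 'm':1, 'n':1
C (first-col start): C('$')=0, C('h')=1, C('i')=2, C('j')=3, C('k')=4, C('l')=6, C('m')=8, C('n')=9
L[0]='h': occ=0, LF[0]=C('h')+0=1+0=1
L[1]='n': occ=0, LF[1]=C('n')+0=9+0=9
L[2]='k': occ=0, LF[2]=C('k')+0=4+0=4
L[3]='l': occ=0, LF[3]=C('l')+0=6+0=6
L[4]='j': occ=0, LF[4]=C('j')+0=3+0=3
L[5]='$': occ=0, LF[5]=C('$')+0=0+0=0
L[6]='l': occ=1, LF[6]=C('l')+1=6+1=7
L[7]='m': occ=0, LF[7]=C('m')+0=8+0=8
L[8]='k': occ=1, LF[8]=C('k')+1=4+1=5
L[9]='i': occ=0, LF[9]=C('i')+0=2+0=2

Answer: 1 9 4 6 3 0 7 8 5 2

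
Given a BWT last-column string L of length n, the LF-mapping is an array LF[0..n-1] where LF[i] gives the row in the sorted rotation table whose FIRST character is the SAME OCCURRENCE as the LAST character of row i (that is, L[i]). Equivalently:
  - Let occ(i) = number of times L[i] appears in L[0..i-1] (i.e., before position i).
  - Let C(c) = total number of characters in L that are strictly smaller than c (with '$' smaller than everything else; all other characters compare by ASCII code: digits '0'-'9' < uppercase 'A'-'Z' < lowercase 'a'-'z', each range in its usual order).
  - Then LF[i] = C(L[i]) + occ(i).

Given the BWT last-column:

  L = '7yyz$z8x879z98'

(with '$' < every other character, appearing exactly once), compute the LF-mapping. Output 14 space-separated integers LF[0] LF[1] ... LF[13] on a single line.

Answer: 1 9 10 11 0 12 3 8 4 2 6 13 7 5

Derivation:
Char counts: '$':1, '7':2, '8':3, '9':2, 'x':1, 'y':2, 'z':3
C (first-col start): C('$')=0, C('7')=1, C('8')=3, C('9')=6, C('x')=8, C('y')=9, C('z')=11
L[0]='7': occ=0, LF[0]=C('7')+0=1+0=1
L[1]='y': occ=0, LF[1]=C('y')+0=9+0=9
L[2]='y': occ=1, LF[2]=C('y')+1=9+1=10
L[3]='z': occ=0, LF[3]=C('z')+0=11+0=11
L[4]='$': occ=0, LF[4]=C('$')+0=0+0=0
L[5]='z': occ=1, LF[5]=C('z')+1=11+1=12
L[6]='8': occ=0, LF[6]=C('8')+0=3+0=3
L[7]='x': occ=0, LF[7]=C('x')+0=8+0=8
L[8]='8': occ=1, LF[8]=C('8')+1=3+1=4
L[9]='7': occ=1, LF[9]=C('7')+1=1+1=2
L[10]='9': occ=0, LF[10]=C('9')+0=6+0=6
L[11]='z': occ=2, LF[11]=C('z')+2=11+2=13
L[12]='9': occ=1, LF[12]=C('9')+1=6+1=7
L[13]='8': occ=2, LF[13]=C('8')+2=3+2=5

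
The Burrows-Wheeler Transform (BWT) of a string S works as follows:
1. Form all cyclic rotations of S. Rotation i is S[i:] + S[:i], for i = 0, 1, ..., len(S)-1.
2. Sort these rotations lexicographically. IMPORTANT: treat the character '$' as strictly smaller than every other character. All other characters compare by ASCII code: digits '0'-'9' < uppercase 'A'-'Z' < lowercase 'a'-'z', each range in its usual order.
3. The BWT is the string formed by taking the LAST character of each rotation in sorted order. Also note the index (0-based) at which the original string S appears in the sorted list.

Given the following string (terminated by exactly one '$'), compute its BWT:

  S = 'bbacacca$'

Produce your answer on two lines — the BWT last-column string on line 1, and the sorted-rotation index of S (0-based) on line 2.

All 9 rotations (rotation i = S[i:]+S[:i]):
  rot[0] = bbacacca$
  rot[1] = bacacca$b
  rot[2] = acacca$bb
  rot[3] = cacca$bba
  rot[4] = acca$bbac
  rot[5] = cca$bbaca
  rot[6] = ca$bbacac
  rot[7] = a$bbacacc
  rot[8] = $bbacacca
Sorted (with $ < everything):
  sorted[0] = $bbacacca  (last char: 'a')
  sorted[1] = a$bbacacc  (last char: 'c')
  sorted[2] = acacca$bb  (last char: 'b')
  sorted[3] = acca$bbac  (last char: 'c')
  sorted[4] = bacacca$b  (last char: 'b')
  sorted[5] = bbacacca$  (last char: '$')
  sorted[6] = ca$bbacac  (last char: 'c')
  sorted[7] = cacca$bba  (last char: 'a')
  sorted[8] = cca$bbaca  (last char: 'a')
Last column: acbcb$caa
Original string S is at sorted index 5

Answer: acbcb$caa
5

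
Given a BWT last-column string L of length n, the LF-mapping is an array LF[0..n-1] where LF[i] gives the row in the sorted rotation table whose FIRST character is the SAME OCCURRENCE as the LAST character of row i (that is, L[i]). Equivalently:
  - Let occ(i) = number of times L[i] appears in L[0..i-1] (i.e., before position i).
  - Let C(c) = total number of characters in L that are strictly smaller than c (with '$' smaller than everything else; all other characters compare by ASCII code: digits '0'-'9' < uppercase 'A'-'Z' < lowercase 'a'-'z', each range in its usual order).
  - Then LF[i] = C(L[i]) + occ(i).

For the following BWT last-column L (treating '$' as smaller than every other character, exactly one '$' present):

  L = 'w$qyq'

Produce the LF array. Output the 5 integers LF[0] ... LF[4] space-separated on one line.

Answer: 3 0 1 4 2

Derivation:
Char counts: '$':1, 'q':2, 'w':1, 'y':1
C (first-col start): C('$')=0, C('q')=1, C('w')=3, C('y')=4
L[0]='w': occ=0, LF[0]=C('w')+0=3+0=3
L[1]='$': occ=0, LF[1]=C('$')+0=0+0=0
L[2]='q': occ=0, LF[2]=C('q')+0=1+0=1
L[3]='y': occ=0, LF[3]=C('y')+0=4+0=4
L[4]='q': occ=1, LF[4]=C('q')+1=1+1=2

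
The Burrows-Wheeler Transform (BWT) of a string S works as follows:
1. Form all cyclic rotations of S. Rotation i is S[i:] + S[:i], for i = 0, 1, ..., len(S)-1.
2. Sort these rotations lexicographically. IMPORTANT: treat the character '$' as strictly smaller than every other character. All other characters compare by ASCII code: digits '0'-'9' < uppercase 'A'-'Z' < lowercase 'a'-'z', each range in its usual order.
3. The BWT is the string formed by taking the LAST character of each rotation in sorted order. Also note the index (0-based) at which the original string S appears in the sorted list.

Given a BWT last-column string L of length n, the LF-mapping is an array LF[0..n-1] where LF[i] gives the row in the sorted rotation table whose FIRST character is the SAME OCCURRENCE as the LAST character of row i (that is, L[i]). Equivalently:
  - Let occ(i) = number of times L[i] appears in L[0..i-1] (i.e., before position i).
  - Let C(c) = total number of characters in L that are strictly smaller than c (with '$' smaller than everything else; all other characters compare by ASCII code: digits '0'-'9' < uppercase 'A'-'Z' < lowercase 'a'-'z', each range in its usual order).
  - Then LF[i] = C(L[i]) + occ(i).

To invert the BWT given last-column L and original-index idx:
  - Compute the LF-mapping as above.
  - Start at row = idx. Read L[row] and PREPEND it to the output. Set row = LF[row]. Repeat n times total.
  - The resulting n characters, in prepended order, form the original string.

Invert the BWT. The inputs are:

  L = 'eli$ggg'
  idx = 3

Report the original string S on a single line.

Answer: giggle$

Derivation:
LF mapping: 1 6 5 0 2 3 4
Walk LF starting at row 3, prepending L[row]:
  step 1: row=3, L[3]='$', prepend. Next row=LF[3]=0
  step 2: row=0, L[0]='e', prepend. Next row=LF[0]=1
  step 3: row=1, L[1]='l', prepend. Next row=LF[1]=6
  step 4: row=6, L[6]='g', prepend. Next row=LF[6]=4
  step 5: row=4, L[4]='g', prepend. Next row=LF[4]=2
  step 6: row=2, L[2]='i', prepend. Next row=LF[2]=5
  step 7: row=5, L[5]='g', prepend. Next row=LF[5]=3
Reversed output: giggle$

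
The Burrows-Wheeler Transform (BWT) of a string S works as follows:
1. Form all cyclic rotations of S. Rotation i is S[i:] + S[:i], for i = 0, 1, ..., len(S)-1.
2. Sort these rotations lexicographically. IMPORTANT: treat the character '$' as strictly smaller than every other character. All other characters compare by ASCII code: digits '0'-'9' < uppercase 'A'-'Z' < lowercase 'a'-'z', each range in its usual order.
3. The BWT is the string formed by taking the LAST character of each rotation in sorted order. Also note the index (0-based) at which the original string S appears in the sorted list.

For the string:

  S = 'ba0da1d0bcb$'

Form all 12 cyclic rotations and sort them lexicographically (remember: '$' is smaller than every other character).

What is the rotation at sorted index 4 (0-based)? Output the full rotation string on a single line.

Answer: a0da1d0bcb$b

Derivation:
All 12 rotations (rotation i = S[i:]+S[:i]):
  rot[0] = ba0da1d0bcb$
  rot[1] = a0da1d0bcb$b
  rot[2] = 0da1d0bcb$ba
  rot[3] = da1d0bcb$ba0
  rot[4] = a1d0bcb$ba0d
  rot[5] = 1d0bcb$ba0da
  rot[6] = d0bcb$ba0da1
  rot[7] = 0bcb$ba0da1d
  rot[8] = bcb$ba0da1d0
  rot[9] = cb$ba0da1d0b
  rot[10] = b$ba0da1d0bc
  rot[11] = $ba0da1d0bcb
Sorted (with $ < everything):
  sorted[0] = $ba0da1d0bcb
  sorted[1] = 0bcb$ba0da1d
  sorted[2] = 0da1d0bcb$ba
  sorted[3] = 1d0bcb$ba0da
  sorted[4] = a0da1d0bcb$b
  sorted[5] = a1d0bcb$ba0d
  sorted[6] = b$ba0da1d0bc
  sorted[7] = ba0da1d0bcb$
  sorted[8] = bcb$ba0da1d0
  sorted[9] = cb$ba0da1d0b
  sorted[10] = d0bcb$ba0da1
  sorted[11] = da1d0bcb$ba0
sorted[4] = a0da1d0bcb$b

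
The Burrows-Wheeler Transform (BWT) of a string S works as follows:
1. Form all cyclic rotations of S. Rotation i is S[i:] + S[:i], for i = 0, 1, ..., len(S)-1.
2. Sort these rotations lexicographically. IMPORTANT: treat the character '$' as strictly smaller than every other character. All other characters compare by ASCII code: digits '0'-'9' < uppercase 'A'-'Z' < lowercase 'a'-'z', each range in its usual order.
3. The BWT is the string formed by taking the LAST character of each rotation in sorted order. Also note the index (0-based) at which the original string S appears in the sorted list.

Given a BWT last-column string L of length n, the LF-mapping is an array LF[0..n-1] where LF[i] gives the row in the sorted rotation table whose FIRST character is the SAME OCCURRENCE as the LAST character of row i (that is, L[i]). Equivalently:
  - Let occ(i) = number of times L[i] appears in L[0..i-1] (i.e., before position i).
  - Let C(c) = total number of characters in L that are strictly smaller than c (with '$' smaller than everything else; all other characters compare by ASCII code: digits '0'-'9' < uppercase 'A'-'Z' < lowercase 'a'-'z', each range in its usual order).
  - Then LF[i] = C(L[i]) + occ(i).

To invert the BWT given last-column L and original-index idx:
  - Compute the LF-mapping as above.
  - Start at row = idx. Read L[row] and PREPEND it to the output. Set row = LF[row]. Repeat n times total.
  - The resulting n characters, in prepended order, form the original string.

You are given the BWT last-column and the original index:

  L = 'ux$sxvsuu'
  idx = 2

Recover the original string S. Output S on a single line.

Answer: svuxuxsu$

Derivation:
LF mapping: 3 7 0 1 8 6 2 4 5
Walk LF starting at row 2, prepending L[row]:
  step 1: row=2, L[2]='$', prepend. Next row=LF[2]=0
  step 2: row=0, L[0]='u', prepend. Next row=LF[0]=3
  step 3: row=3, L[3]='s', prepend. Next row=LF[3]=1
  step 4: row=1, L[1]='x', prepend. Next row=LF[1]=7
  step 5: row=7, L[7]='u', prepend. Next row=LF[7]=4
  step 6: row=4, L[4]='x', prepend. Next row=LF[4]=8
  step 7: row=8, L[8]='u', prepend. Next row=LF[8]=5
  step 8: row=5, L[5]='v', prepend. Next row=LF[5]=6
  step 9: row=6, L[6]='s', prepend. Next row=LF[6]=2
Reversed output: svuxuxsu$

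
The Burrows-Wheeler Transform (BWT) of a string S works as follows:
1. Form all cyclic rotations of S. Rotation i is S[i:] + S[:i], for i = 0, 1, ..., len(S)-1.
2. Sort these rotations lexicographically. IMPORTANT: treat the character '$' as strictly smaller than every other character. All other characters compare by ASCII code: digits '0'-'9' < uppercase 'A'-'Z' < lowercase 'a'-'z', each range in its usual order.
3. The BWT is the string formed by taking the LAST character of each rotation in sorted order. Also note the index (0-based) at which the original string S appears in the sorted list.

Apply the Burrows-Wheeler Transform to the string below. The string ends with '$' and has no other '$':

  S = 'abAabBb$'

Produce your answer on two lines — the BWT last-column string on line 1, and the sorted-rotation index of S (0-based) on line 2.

All 8 rotations (rotation i = S[i:]+S[:i]):
  rot[0] = abAabBb$
  rot[1] = bAabBb$a
  rot[2] = AabBb$ab
  rot[3] = abBb$abA
  rot[4] = bBb$abAa
  rot[5] = Bb$abAab
  rot[6] = b$abAabB
  rot[7] = $abAabBb
Sorted (with $ < everything):
  sorted[0] = $abAabBb  (last char: 'b')
  sorted[1] = AabBb$ab  (last char: 'b')
  sorted[2] = Bb$abAab  (last char: 'b')
  sorted[3] = abAabBb$  (last char: '$')
  sorted[4] = abBb$abA  (last char: 'A')
  sorted[5] = b$abAabB  (last char: 'B')
  sorted[6] = bAabBb$a  (last char: 'a')
  sorted[7] = bBb$abAa  (last char: 'a')
Last column: bbb$ABaa
Original string S is at sorted index 3

Answer: bbb$ABaa
3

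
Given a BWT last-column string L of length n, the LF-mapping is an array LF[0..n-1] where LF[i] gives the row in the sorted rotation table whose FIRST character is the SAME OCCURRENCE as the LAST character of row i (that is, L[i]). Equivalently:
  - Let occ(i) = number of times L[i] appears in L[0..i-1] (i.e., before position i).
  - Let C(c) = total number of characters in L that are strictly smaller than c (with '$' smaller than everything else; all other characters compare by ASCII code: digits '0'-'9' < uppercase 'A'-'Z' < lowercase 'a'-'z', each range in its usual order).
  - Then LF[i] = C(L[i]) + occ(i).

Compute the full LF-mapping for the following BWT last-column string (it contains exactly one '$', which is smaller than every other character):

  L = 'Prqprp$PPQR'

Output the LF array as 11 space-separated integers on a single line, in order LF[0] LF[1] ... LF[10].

Answer: 1 9 8 6 10 7 0 2 3 4 5

Derivation:
Char counts: '$':1, 'P':3, 'Q':1, 'R':1, 'p':2, 'q':1, 'r':2
C (first-col start): C('$')=0, C('P')=1, C('Q')=4, C('R')=5, C('p')=6, C('q')=8, C('r')=9
L[0]='P': occ=0, LF[0]=C('P')+0=1+0=1
L[1]='r': occ=0, LF[1]=C('r')+0=9+0=9
L[2]='q': occ=0, LF[2]=C('q')+0=8+0=8
L[3]='p': occ=0, LF[3]=C('p')+0=6+0=6
L[4]='r': occ=1, LF[4]=C('r')+1=9+1=10
L[5]='p': occ=1, LF[5]=C('p')+1=6+1=7
L[6]='$': occ=0, LF[6]=C('$')+0=0+0=0
L[7]='P': occ=1, LF[7]=C('P')+1=1+1=2
L[8]='P': occ=2, LF[8]=C('P')+2=1+2=3
L[9]='Q': occ=0, LF[9]=C('Q')+0=4+0=4
L[10]='R': occ=0, LF[10]=C('R')+0=5+0=5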